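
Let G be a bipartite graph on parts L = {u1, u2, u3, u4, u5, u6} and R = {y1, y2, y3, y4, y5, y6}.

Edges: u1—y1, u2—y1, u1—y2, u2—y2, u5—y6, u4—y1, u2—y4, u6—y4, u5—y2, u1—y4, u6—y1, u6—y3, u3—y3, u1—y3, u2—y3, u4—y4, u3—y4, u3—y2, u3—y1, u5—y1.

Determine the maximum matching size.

For example, pair u1–y4, u2–y3, u3–y2, u4–y1, u5–y6.
The set {u1, u2, u3, u4, u6} has only 4 neighbours ({y1, y2, y3, y4}), so by Hall's theorem at most 5 of the 6 left vertices can be matched.

5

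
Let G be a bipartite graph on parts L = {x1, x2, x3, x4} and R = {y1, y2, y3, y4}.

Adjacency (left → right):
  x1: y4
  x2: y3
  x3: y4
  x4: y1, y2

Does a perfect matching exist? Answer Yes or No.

No

The set {x1, x3} has only 1 neighbour ({y4}), so by Hall's theorem at most 3 of the 4 left vertices can be matched.
Hence no matching covers every left vertex.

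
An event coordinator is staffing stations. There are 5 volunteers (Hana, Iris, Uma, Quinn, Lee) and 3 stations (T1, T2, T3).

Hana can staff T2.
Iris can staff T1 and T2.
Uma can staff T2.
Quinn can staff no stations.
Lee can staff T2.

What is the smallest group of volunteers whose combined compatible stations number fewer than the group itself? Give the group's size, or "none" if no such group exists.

Take S = {Quinn}. Its neighbourhood is {}, so |N(S)| = 0 < |S| = 1.

1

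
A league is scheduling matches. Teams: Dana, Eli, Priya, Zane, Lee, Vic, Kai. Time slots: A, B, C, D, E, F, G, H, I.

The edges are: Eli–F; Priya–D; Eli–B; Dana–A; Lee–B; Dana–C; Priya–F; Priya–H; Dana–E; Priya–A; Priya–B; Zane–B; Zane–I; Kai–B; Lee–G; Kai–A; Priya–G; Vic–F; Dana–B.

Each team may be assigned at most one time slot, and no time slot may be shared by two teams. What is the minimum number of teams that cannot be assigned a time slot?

0

For example, pair Dana–E, Eli–B, Priya–H, Zane–I, Lee–G, Vic–F, Kai–A.
All 7 teams are matched, so no larger matching exists.
That matches 7 of the 7, leaving 0 unmatched; no matching can do better.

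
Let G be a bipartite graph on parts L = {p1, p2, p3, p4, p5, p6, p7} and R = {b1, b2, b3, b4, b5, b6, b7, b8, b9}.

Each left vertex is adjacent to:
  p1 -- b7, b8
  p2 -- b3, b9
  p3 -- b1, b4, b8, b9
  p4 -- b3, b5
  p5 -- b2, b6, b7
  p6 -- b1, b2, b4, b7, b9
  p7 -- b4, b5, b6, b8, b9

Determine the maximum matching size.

One maximum matching: p1-b8, p2-b9, p3-b4, p4-b3, p5-b6, p6-b7, p7-b5.
All 7 left vertices are matched, so no larger matching exists.

7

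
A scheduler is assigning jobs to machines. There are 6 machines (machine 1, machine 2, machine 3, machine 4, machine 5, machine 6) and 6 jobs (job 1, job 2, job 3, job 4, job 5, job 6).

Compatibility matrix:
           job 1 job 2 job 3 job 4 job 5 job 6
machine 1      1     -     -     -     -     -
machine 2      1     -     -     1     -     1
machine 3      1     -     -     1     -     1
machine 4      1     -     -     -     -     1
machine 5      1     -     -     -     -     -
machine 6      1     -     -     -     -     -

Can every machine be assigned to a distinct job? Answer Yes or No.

The set {machine 1, machine 2, machine 3, machine 4, machine 5, machine 6} has only 3 neighbours ({job 1, job 4, job 6}), so by Hall's theorem at most 3 of the 6 machines can be matched.
Hence no matching covers every machine.

No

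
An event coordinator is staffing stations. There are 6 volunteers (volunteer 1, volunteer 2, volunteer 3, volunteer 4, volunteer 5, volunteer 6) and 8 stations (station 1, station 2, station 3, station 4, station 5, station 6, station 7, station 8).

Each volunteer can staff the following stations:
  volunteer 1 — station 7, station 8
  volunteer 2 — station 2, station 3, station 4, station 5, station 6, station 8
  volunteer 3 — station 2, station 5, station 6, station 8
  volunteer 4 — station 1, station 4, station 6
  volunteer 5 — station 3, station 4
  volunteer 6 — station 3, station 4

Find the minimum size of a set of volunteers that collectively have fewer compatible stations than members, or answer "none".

none

A matching saturating every volunteer exists, for instance volunteer 1→station 7, volunteer 2→station 8, volunteer 3→station 2, volunteer 4→station 1, volunteer 5→station 4, volunteer 6→station 3.
By Hall's marriage theorem, this means |N(S)| ≥ |S| for every subset S, so no violating subset exists.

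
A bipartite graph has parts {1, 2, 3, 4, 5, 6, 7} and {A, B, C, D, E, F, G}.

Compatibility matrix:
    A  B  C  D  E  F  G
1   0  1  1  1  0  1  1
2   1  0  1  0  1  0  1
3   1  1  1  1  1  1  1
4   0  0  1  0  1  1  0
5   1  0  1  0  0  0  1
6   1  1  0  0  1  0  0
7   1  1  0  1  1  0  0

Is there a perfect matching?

Yes

One maximum matching: 1→D, 2→C, 3→A, 4→F, 5→G, 6→E, 7→B.
Every left vertex is matched, so this is a perfect matching.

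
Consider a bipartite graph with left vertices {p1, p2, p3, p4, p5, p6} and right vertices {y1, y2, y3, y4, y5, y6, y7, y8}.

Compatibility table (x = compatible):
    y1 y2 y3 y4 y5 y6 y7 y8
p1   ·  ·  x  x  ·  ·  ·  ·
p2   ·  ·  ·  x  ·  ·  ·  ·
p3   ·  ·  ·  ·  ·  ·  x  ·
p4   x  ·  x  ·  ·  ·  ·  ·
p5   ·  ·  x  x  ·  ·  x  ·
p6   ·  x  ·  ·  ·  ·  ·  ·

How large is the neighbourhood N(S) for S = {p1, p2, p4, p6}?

The union of neighbours of {p1, p2, p4, p6} is {y1, y2, y3, y4}, which has 4 elements.
Since |N(S)| = 4 ≥ |S| = 4, Hall's condition holds for this subset.

4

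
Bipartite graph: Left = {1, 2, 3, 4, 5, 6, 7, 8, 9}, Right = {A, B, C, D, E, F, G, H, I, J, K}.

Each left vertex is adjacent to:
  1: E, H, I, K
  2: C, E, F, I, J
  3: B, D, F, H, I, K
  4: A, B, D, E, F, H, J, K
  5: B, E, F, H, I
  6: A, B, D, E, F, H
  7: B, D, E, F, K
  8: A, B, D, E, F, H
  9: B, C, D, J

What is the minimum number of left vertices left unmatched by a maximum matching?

0

A valid assignment of size 9: 1–I, 2–J, 3–H, 4–A, 5–E, 6–D, 7–K, 8–F, 9–B.
This saturates every left vertex, so 9 is the maximum.
That matches 9 of the 9, leaving 0 unmatched; no matching can do better.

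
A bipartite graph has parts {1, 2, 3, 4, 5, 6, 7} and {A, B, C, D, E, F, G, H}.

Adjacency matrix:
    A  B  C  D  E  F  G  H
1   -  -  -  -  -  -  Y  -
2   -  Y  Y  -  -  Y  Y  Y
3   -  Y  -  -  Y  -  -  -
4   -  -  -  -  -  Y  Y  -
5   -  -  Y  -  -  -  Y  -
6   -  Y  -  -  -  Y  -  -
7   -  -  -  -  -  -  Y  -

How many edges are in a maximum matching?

A valid assignment of size 6: 1-G, 2-H, 3-E, 4-F, 5-C, 6-B.
The set {1, 7} has only 1 neighbour ({G}), so by Hall's theorem at most 6 of the 7 left vertices can be matched.

6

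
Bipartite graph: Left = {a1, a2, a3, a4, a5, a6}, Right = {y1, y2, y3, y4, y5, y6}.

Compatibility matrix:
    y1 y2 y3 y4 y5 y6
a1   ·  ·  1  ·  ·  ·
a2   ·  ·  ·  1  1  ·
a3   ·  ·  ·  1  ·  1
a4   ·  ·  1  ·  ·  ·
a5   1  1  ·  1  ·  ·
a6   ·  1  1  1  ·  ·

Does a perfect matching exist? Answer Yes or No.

The set {a1, a4} has only 1 neighbour ({y3}), so by Hall's theorem at most 5 of the 6 left vertices can be matched.
Hence no matching covers every left vertex.

No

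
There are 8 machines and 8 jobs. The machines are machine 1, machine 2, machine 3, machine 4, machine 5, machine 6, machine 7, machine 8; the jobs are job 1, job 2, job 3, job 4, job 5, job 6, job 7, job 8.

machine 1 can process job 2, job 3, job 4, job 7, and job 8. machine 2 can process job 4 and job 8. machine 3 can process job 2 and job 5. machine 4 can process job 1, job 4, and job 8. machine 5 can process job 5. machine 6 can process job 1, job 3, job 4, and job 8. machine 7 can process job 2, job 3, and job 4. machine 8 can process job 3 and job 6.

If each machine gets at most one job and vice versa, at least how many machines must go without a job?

0

For example, pair machine 1-job 7, machine 2-job 8, machine 3-job 2, machine 4-job 1, machine 5-job 5, machine 6-job 3, machine 7-job 4, machine 8-job 6.
This saturates every machine, so 8 is the maximum.
That matches 8 of the 8, leaving 0 unmatched; no matching can do better.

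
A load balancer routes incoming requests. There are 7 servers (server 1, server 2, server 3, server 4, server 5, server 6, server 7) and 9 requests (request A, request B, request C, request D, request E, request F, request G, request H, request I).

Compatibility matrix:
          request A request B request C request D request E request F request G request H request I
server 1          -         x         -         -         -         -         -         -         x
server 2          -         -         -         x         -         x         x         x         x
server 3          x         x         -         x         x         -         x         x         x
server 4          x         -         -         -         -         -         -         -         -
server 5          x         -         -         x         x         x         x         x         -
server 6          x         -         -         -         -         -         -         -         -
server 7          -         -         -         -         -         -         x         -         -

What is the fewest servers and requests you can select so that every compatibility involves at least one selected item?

6

A maximum matching has 6 edges (e.g. server 1–request I, server 2–request F, server 3–request H, server 4–request A, server 5–request E, server 7–request G).
By König's theorem the minimum vertex cover has the same size. One such cover is {server 1, server 2, server 3, server 5, server 7, request A}.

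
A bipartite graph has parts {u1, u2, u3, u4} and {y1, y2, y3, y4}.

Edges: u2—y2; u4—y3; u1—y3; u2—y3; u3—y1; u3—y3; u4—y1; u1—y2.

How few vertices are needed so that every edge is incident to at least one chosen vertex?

3

{y1, y2, y3} is a vertex cover of size 3: every edge has an endpoint in this set.
No smaller cover exists because u1–y2, u2–y3, u3–y1 is a matching of size 3, and a cover must include an endpoint of each of these disjoint edges (König's theorem).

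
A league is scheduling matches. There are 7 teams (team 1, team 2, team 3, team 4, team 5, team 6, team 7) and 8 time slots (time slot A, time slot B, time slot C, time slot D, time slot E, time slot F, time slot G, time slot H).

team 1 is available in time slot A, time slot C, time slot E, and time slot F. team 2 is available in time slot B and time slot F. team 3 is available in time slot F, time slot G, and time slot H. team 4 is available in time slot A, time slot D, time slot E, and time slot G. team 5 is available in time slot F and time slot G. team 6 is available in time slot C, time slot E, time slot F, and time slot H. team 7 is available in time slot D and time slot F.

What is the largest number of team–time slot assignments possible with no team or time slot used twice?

One maximum matching: team 1→time slot A, team 2→time slot B, team 3→time slot H, team 4→time slot D, team 5→time slot G, team 6→time slot C, team 7→time slot F.
All 7 teams are matched, so no larger matching exists.

7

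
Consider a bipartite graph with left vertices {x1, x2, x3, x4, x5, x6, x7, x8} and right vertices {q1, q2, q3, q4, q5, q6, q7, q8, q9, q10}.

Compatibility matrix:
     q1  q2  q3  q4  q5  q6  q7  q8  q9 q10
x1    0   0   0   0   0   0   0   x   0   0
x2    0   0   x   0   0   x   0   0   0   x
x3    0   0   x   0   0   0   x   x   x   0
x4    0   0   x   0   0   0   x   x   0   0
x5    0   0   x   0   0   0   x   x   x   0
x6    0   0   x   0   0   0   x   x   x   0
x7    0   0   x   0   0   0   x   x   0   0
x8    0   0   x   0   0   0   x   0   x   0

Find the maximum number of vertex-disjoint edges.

5

One maximum matching: x1→q8, x2→q6, x3→q9, x4→q3, x5→q7.
The set {x1, x3, x4, x5, x6, x7, x8} has only 4 neighbours ({q3, q7, q8, q9}), so by Hall's theorem at most 5 of the 8 left vertices can be matched.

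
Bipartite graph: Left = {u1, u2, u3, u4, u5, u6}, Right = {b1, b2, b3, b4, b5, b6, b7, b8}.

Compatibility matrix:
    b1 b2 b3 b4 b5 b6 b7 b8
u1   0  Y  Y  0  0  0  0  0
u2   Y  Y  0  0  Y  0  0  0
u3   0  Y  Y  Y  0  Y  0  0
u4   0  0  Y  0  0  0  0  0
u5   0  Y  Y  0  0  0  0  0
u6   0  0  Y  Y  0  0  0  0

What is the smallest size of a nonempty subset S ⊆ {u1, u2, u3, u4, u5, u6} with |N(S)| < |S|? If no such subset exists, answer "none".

Take S = {u1, u4, u5}. Its neighbourhood is {b2, b3}, so |N(S)| = 2 < |S| = 3.
Every subset of size less than 3 has at least as many neighbours as members, so 3 is the minimum.

3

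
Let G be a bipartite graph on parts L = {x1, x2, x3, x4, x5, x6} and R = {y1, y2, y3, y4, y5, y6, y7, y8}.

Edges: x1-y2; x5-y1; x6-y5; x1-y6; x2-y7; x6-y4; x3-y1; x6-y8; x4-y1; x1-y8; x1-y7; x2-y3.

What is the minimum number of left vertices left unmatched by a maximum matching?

For example, pair x1→y7, x2→y3, x3→y1, x6→y8.
The set {x3, x4, x5} has only 1 neighbour ({y1}), so by Hall's theorem at most 4 of the 6 left vertices can be matched.
That matches 4 of the 6, leaving 2 unmatched; no matching can do better.

2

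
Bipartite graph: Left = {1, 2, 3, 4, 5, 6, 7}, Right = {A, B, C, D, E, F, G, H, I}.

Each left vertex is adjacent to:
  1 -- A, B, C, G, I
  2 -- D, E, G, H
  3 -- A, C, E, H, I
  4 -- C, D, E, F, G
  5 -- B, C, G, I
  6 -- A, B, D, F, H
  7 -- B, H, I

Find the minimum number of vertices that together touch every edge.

7

The 7 edges 1–G, 2–D, 3–H, 4–E, 5–C, 6–A, 7–B form a matching, so any vertex cover needs at least 7 vertices (one per matched edge).
Conversely {1, 2, 3, 4, 5, 6, 7} meets every edge and has exactly 7 vertices, so 7 is optimal.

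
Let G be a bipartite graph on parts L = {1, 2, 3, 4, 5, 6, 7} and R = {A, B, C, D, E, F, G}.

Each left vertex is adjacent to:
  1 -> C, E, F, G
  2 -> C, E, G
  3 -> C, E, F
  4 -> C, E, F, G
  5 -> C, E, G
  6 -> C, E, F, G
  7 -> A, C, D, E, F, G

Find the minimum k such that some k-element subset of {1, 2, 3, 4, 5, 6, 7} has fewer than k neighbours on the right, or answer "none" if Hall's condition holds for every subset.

Take S = {1, 2, 3, 4, 5}. Its neighbourhood is {C, E, F, G}, so |N(S)| = 4 < |S| = 5.
Every subset of size less than 5 has at least as many neighbours as members, so 5 is the minimum.

5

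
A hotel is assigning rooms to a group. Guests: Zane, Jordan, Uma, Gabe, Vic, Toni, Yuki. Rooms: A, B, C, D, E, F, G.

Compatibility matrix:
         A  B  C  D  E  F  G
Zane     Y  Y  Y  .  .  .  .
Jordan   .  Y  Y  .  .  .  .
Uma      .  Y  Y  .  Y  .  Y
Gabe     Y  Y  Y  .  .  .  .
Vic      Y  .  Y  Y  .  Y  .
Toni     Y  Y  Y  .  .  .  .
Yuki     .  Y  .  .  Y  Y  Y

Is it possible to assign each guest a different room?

No

The set {Zane, Jordan, Gabe, Toni} has only 3 neighbours ({A, B, C}), so by Hall's theorem at most 6 of the 7 guests can be matched.
Hence no matching covers every guest.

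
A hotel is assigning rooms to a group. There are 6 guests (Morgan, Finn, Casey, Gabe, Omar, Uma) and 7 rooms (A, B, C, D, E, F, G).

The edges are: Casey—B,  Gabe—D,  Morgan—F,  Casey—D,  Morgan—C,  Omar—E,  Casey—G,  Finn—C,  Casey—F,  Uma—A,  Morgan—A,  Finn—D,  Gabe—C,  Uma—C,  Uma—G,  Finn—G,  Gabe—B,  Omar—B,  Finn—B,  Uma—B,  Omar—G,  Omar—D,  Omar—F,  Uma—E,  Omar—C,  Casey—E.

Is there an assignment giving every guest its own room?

For example, pair Morgan–F, Finn–C, Casey–B, Gabe–D, Omar–E, Uma–G.
Every guest is matched, so this matching saturates all of them.

Yes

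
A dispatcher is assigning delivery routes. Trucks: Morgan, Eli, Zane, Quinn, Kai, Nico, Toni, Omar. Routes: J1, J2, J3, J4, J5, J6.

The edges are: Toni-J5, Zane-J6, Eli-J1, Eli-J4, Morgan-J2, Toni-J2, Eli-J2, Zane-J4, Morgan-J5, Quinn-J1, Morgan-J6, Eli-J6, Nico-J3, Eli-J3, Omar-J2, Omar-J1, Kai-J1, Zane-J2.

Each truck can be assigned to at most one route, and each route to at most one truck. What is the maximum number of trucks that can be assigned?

6

A valid assignment of size 6: Morgan–J6, Eli–J4, Zane–J2, Quinn–J1, Nico–J3, Toni–J5.
The set {Morgan, Eli, Zane, Quinn, Kai, Nico, Toni, Omar} has only 6 neighbours ({J1, J2, J3, J4, J5, J6}), so by Hall's theorem at most 6 of the 8 trucks can be matched.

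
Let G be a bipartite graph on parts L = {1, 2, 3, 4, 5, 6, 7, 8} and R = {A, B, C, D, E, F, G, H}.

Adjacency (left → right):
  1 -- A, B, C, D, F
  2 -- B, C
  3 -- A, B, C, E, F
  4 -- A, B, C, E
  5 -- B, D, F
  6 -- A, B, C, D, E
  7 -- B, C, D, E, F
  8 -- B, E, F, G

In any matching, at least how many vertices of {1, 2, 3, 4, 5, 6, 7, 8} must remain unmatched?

1

One maximum matching: 1–D, 2–C, 3–E, 4–B, 5–F, 6–A, 8–G.
The set {1, 2, 3, 4, 5, 6, 7} has only 6 neighbours ({A, B, C, D, E, F}), so by Hall's theorem at most 7 of the 8 left vertices can be matched.
That matches 7 of the 8, leaving 1 unmatched; no matching can do better.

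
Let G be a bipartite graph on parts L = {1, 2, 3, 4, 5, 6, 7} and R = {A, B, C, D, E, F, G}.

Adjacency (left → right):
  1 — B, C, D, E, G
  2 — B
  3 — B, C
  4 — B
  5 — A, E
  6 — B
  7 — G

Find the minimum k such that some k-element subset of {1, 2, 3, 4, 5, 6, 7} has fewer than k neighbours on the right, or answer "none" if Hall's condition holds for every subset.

Take S = {2, 4}. Its neighbourhood is {B}, so |N(S)| = 1 < |S| = 2.
No single vertex violates Hall's condition since each has at least one neighbour, so 2 is the minimum.

2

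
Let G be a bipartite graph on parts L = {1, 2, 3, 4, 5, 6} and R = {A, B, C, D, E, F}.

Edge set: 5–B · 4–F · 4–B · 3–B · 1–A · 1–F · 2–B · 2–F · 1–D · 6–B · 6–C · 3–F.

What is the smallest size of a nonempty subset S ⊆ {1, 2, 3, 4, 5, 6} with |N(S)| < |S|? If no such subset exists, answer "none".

Take S = {2, 3, 4}. Its neighbourhood is {B, F}, so |N(S)| = 2 < |S| = 3.
Every subset of size less than 3 has at least as many neighbours as members, so 3 is the minimum.

3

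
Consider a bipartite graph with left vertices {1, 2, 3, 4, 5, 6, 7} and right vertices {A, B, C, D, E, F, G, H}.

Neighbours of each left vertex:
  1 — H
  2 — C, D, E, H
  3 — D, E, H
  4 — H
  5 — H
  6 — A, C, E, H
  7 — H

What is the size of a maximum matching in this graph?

For example, pair 1→H, 2→C, 3→D, 6→E.
The set {1, 4, 5, 7} has only 1 neighbour ({H}), so by Hall's theorem at most 4 of the 7 left vertices can be matched.

4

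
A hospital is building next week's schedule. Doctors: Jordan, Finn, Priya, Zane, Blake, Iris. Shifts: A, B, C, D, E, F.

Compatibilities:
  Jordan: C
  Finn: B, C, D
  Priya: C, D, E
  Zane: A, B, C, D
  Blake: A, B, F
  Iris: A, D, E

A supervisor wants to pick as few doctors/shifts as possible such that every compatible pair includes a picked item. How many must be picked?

A maximum matching has 6 edges (e.g. Jordan–C, Finn–B, Priya–D, Zane–A, Blake–F, Iris–E).
By König's theorem the minimum vertex cover has the same size. One such cover is {Jordan, Finn, Priya, Zane, Blake, Iris}.

6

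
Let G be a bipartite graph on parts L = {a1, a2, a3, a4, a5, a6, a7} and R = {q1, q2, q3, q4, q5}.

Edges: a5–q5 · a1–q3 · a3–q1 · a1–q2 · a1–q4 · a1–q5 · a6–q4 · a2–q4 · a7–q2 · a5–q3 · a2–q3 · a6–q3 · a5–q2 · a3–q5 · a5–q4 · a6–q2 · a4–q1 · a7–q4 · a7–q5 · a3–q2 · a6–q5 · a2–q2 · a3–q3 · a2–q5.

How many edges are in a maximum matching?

5

For example, pair a1-q4, a2-q3, a3-q5, a4-q1, a5-q2.
The set {a1, a2, a3, a4, a5, a6, a7} has only 5 neighbours ({q1, q2, q3, q4, q5}), so by Hall's theorem at most 5 of the 7 left vertices can be matched.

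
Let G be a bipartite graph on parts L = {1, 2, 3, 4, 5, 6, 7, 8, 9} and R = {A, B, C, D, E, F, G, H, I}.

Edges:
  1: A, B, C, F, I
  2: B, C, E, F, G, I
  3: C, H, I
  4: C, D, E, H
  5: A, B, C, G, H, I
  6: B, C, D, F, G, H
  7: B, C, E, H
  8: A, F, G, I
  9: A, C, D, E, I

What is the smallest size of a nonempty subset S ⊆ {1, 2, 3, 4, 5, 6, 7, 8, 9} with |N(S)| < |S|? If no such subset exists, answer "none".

A matching saturating every left vertex exists, for instance 1→B, 2→F, 3→H, 4→C, 5→G, 6→D, 7→E, 8→I, 9→A.
By Hall's marriage theorem, this means |N(S)| ≥ |S| for every subset S, so no violating subset exists.

none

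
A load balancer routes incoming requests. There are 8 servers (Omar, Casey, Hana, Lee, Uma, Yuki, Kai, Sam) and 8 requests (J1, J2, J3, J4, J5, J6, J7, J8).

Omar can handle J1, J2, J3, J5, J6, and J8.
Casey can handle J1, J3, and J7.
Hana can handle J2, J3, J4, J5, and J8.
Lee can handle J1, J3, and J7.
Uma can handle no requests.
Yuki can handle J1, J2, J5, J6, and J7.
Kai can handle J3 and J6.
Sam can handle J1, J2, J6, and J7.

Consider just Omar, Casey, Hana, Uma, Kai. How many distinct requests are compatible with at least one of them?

8

The union of neighbours of {Omar, Casey, Hana, Uma, Kai} is {J1, J2, J3, J4, J5, J6, J7, J8}, which has 8 elements.
Since |N(S)| = 8 ≥ |S| = 5, Hall's condition holds for this subset.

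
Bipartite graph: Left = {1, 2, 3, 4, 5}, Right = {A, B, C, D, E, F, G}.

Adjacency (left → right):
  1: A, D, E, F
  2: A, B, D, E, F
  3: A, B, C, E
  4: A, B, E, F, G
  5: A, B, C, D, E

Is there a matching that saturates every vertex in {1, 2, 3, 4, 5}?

Yes

One maximum matching: 1-D, 2-E, 3-B, 4-G, 5-A.
Every left vertex is matched, so this matching saturates all of them.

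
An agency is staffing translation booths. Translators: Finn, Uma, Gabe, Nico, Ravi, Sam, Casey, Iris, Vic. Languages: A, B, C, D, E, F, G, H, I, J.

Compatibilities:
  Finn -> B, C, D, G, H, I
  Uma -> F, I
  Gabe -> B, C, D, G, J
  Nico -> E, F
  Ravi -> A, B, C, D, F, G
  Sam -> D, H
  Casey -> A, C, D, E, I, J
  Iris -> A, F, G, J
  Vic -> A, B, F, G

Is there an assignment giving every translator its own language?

One maximum matching: Finn→H, Uma→I, Gabe→J, Nico→F, Ravi→A, Sam→D, Casey→E, Iris→G, Vic→B.
All 9 translators are covered.

Yes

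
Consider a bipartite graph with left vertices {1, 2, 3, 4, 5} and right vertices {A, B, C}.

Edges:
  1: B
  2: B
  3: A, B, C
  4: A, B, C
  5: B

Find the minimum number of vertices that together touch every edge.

3

{3, 4, B} is a vertex cover of size 3: every edge has an endpoint in this set.
No smaller cover exists because 1–B, 3–A, 4–C is a matching of size 3, and a cover must include an endpoint of each of these disjoint edges (König's theorem).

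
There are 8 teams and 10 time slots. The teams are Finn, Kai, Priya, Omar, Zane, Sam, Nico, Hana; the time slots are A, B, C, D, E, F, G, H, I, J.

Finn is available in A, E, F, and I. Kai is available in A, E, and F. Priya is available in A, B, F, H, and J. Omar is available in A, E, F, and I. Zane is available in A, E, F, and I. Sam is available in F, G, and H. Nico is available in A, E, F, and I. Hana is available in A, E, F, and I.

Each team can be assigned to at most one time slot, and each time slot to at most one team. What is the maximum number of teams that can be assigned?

For example, pair Finn-I, Kai-F, Priya-J, Omar-A, Zane-E, Sam-G.
The set {Finn, Kai, Omar, Zane, Nico, Hana} has only 4 neighbours ({A, E, F, I}), so by Hall's theorem at most 6 of the 8 teams can be matched.

6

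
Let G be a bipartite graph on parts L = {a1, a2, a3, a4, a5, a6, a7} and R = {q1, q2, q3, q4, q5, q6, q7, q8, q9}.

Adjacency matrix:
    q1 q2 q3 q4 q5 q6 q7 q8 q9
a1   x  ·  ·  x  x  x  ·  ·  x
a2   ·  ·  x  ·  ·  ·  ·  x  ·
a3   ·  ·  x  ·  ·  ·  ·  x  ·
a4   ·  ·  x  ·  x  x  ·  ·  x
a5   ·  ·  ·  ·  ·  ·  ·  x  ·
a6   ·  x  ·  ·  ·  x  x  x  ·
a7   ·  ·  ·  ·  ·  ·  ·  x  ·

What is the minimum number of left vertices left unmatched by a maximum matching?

2

One maximum matching: a1–q9, a2–q3, a3–q8, a4–q6, a6–q2.
The set {a2, a3, a5, a7} has only 2 neighbours ({q3, q8}), so by Hall's theorem at most 5 of the 7 left vertices can be matched.
That matches 5 of the 7, leaving 2 unmatched; no matching can do better.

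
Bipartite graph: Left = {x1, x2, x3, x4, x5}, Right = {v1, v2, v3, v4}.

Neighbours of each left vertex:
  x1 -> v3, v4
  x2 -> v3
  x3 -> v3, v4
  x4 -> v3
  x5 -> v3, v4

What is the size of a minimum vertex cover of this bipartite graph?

2

{v3, v4} is a vertex cover of size 2: every edge has an endpoint in this set.
No smaller cover exists because x1–v4, x2–v3 is a matching of size 2, and a cover must include an endpoint of each of these disjoint edges (König's theorem).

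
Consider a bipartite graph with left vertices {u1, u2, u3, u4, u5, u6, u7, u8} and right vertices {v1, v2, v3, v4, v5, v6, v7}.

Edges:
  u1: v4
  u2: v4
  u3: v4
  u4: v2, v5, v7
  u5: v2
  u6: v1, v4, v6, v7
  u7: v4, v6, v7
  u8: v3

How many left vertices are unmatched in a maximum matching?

A valid assignment of size 6: u1–v4, u4–v5, u5–v2, u6–v7, u7–v6, u8–v3.
The set {u1, u2, u3} has only 1 neighbour ({v4}), so by Hall's theorem at most 6 of the 8 left vertices can be matched.
That matches 6 of the 8, leaving 2 unmatched; no matching can do better.

2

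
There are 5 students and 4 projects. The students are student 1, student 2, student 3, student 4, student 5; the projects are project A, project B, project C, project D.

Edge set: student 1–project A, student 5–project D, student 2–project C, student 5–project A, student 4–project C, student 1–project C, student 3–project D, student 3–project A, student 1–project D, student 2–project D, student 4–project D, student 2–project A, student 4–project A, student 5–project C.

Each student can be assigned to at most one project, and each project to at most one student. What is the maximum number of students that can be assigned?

3

For example, pair student 1–project C, student 2–project D, student 3–project A.
The set {student 1, student 2, student 3, student 4, student 5} has only 3 neighbours ({project A, project C, project D}), so by Hall's theorem at most 3 of the 5 students can be matched.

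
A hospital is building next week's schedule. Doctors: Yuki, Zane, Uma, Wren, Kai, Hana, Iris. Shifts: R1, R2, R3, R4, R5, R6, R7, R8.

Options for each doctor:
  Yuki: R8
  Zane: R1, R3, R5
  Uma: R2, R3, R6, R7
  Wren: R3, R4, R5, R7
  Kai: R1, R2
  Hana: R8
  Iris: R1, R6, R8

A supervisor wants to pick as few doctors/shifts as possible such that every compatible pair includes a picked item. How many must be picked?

The 6 edges Yuki–R8, Zane–R5, Uma–R3, Wren–R7, Kai–R2, Iris–R6 form a matching, so any vertex cover needs at least 6 vertices (one per matched edge).
Conversely {Zane, Uma, Wren, Kai, Iris, R8} meets every edge and has exactly 6 vertices, so 6 is optimal.

6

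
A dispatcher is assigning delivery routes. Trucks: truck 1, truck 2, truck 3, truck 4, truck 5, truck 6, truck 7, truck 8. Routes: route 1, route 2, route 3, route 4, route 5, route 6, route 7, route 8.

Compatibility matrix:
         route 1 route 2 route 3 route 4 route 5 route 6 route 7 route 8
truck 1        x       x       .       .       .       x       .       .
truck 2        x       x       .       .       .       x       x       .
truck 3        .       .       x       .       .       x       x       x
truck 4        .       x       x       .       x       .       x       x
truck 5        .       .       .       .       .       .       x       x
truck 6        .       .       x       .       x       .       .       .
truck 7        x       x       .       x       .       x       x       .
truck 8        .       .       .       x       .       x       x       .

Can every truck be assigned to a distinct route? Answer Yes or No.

A valid assignment of size 8: truck 1-route 2, truck 2-route 1, truck 3-route 6, truck 4-route 3, truck 5-route 8, truck 6-route 5, truck 7-route 4, truck 8-route 7.
All 8 trucks are covered.

Yes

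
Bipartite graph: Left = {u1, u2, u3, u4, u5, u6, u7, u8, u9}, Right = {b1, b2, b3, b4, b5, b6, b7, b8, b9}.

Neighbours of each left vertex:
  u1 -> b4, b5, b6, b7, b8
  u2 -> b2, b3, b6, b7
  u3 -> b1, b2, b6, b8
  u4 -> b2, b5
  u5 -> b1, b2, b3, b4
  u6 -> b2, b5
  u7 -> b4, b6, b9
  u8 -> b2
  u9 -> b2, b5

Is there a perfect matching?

No

The set {u4, u6, u8, u9} has only 2 neighbours ({b2, b5}), so by Hall's theorem at most 7 of the 9 left vertices can be matched.
Hence no matching covers every left vertex.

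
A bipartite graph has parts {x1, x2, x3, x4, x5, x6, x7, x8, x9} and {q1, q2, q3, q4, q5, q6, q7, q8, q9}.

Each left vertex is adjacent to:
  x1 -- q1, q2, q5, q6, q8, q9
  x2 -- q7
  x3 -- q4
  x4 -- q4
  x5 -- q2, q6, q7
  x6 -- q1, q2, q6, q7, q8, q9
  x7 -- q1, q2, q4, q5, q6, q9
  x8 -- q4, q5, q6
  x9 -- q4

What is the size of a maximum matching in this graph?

7

One maximum matching: x1-q8, x2-q7, x3-q4, x5-q2, x6-q9, x7-q1, x8-q6.
The set {x3, x4, x9} has only 1 neighbour ({q4}), so by Hall's theorem at most 7 of the 9 left vertices can be matched.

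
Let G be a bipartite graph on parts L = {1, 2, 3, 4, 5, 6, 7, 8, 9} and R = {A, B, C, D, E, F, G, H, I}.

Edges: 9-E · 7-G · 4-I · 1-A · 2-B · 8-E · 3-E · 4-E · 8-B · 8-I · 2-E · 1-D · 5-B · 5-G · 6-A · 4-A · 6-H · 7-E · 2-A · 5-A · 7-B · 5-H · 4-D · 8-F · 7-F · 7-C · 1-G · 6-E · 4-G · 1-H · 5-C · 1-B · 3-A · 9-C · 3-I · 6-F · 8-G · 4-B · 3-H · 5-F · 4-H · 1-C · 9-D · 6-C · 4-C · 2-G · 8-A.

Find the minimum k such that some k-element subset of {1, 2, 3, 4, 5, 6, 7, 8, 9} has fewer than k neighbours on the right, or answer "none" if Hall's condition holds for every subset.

none

A matching saturating every left vertex exists, for instance 1→C, 2→B, 3→I, 4→D, 5→F, 6→H, 7→G, 8→A, 9→E.
By Hall's marriage theorem, this means |N(S)| ≥ |S| for every subset S, so no violating subset exists.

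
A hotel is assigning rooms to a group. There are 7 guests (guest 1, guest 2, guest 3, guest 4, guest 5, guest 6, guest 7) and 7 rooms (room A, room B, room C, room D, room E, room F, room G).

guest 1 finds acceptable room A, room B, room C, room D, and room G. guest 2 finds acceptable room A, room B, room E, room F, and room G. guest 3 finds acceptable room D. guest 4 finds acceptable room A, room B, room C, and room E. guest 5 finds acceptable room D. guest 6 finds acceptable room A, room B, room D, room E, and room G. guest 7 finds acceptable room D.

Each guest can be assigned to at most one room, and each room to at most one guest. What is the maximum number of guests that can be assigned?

5

One maximum matching: guest 1–room C, guest 2–room F, guest 3–room D, guest 4–room E, guest 6–room A.
The set {guest 3, guest 5, guest 7} has only 1 neighbour ({room D}), so by Hall's theorem at most 5 of the 7 guests can be matched.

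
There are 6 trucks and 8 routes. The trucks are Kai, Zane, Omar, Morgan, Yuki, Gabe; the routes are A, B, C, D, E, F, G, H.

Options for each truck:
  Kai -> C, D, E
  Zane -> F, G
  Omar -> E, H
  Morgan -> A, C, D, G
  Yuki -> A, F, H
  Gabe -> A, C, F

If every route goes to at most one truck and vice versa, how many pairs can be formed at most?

6

For example, pair Kai-C, Zane-G, Omar-E, Morgan-D, Yuki-H, Gabe-F.
This saturates every truck, so 6 is the maximum.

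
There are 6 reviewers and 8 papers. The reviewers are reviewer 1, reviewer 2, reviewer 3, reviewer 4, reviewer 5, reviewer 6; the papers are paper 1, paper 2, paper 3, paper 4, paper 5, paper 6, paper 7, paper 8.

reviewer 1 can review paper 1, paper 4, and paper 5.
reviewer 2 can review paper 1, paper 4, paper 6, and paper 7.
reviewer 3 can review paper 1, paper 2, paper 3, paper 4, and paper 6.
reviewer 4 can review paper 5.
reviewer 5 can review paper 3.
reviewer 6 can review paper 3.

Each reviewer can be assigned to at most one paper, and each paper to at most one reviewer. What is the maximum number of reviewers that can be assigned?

5

One maximum matching: reviewer 1–paper 4, reviewer 2–paper 7, reviewer 3–paper 2, reviewer 4–paper 5, reviewer 5–paper 3.
The set {reviewer 5, reviewer 6} has only 1 neighbour ({paper 3}), so by Hall's theorem at most 5 of the 6 reviewers can be matched.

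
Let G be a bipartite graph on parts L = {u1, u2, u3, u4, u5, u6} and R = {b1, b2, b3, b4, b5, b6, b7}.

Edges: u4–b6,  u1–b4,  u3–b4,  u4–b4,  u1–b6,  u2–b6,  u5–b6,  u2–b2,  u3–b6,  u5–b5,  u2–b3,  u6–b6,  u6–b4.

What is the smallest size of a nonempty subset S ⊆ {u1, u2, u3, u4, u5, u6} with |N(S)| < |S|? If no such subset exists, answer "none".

3

Take S = {u1, u3, u4}. Its neighbourhood is {b4, b6}, so |N(S)| = 2 < |S| = 3.
Every subset of size less than 3 has at least as many neighbours as members, so 3 is the minimum.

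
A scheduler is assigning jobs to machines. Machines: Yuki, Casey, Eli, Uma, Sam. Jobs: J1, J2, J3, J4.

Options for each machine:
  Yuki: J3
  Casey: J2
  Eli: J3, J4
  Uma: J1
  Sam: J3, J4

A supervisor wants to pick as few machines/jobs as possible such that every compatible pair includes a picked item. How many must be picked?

4

The 4 edges Yuki–J3, Casey–J2, Eli–J4, Uma–J1 form a matching, so any vertex cover needs at least 4 vertices (one per matched edge).
Conversely {Casey, Uma, J3, J4} meets every edge and has exactly 4 vertices, so 4 is optimal.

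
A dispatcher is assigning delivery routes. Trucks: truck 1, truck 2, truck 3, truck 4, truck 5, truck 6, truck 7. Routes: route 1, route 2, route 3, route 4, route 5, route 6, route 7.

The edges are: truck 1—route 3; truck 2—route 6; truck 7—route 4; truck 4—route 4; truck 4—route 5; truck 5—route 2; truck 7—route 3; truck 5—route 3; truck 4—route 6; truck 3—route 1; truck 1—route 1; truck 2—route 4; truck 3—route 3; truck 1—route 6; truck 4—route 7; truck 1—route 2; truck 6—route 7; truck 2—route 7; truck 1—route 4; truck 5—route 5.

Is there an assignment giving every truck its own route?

One maximum matching: truck 1-route 3, truck 2-route 6, truck 3-route 1, truck 4-route 5, truck 5-route 2, truck 6-route 7, truck 7-route 4.
Every truck is matched, so this is a perfect matching.

Yes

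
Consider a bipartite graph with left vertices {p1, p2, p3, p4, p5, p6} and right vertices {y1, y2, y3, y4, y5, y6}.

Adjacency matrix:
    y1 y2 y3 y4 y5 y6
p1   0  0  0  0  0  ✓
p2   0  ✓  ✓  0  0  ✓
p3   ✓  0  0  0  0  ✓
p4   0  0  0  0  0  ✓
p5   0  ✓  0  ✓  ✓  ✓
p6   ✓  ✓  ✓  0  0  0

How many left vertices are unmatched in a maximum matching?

One maximum matching: p1-y6, p2-y2, p3-y1, p5-y5, p6-y3.
The set {p1, p4} has only 1 neighbour ({y6}), so by Hall's theorem at most 5 of the 6 left vertices can be matched.
That matches 5 of the 6, leaving 1 unmatched; no matching can do better.

1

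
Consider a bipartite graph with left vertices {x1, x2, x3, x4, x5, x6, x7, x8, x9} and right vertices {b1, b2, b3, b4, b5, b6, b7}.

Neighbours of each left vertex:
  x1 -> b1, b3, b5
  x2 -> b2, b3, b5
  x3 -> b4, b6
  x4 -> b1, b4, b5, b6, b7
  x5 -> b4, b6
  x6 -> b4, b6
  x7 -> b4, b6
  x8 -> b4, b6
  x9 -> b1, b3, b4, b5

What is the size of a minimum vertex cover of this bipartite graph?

6

{x1, x2, x4, x9, b4, b6} is a vertex cover of size 6: every edge has an endpoint in this set.
No smaller cover exists because x1–b5, x2–b2, x3–b4, x4–b7, x5–b6, x9–b3 is a matching of size 6, and a cover must include an endpoint of each of these disjoint edges (König's theorem).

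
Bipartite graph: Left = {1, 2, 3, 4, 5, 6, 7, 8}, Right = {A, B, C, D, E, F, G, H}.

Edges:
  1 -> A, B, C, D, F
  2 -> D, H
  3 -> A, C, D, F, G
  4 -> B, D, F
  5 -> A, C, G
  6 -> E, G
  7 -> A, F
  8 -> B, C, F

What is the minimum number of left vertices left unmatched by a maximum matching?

0

One maximum matching: 1→D, 2→H, 3→G, 4→F, 5→C, 6→E, 7→A, 8→B.
All 8 left vertices are matched, so no larger matching exists.
That matches 8 of the 8, leaving 0 unmatched; no matching can do better.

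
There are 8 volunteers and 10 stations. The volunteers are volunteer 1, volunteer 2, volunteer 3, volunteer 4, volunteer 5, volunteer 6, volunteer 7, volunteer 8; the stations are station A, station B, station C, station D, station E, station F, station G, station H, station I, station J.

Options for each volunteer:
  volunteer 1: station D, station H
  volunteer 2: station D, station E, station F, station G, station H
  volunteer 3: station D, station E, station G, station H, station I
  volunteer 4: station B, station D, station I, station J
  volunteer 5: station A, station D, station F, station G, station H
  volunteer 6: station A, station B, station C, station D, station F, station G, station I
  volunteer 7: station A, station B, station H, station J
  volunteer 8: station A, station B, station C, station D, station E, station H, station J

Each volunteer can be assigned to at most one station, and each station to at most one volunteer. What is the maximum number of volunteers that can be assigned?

8

A valid assignment of size 8: volunteer 1-station H, volunteer 2-station F, volunteer 3-station G, volunteer 4-station D, volunteer 5-station A, volunteer 6-station I, volunteer 7-station J, volunteer 8-station B.
All 8 volunteers are matched, so no larger matching exists.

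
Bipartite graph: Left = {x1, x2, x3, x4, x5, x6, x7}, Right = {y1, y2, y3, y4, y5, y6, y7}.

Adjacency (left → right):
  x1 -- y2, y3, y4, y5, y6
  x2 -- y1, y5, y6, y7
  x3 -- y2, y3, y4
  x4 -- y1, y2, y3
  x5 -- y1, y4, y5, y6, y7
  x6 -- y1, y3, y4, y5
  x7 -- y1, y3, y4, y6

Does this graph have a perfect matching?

For example, pair x1-y6, x2-y5, x3-y4, x4-y2, x5-y7, x6-y1, x7-y3.
All 7 left vertices are covered.

Yes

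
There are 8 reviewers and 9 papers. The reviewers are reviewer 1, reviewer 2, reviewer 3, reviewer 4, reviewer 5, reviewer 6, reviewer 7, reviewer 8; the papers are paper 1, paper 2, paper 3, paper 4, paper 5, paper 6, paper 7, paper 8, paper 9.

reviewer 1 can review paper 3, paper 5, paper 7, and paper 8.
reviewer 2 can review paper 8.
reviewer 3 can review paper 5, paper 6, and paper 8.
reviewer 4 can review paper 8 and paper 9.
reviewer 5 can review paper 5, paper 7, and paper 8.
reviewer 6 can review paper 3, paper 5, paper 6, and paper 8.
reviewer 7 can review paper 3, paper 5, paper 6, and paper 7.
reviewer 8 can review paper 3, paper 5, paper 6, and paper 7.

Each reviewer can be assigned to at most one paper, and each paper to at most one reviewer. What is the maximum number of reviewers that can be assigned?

6

A valid assignment of size 6: reviewer 1–paper 3, reviewer 2–paper 8, reviewer 3–paper 5, reviewer 4–paper 9, reviewer 5–paper 7, reviewer 6–paper 6.
The set {reviewer 1, reviewer 2, reviewer 3, reviewer 5, reviewer 6, reviewer 7, reviewer 8} has only 5 neighbours ({paper 3, paper 5, paper 6, paper 7, paper 8}), so by Hall's theorem at most 6 of the 8 reviewers can be matched.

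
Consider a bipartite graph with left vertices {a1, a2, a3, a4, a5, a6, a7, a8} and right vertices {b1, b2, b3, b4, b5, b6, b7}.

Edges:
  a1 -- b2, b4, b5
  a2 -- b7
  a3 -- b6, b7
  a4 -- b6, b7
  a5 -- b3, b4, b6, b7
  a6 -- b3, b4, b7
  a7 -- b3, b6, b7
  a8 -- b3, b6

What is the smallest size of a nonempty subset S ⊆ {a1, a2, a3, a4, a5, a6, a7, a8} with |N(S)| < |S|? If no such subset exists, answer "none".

Take S = {a2, a3, a4}. Its neighbourhood is {b6, b7}, so |N(S)| = 2 < |S| = 3.
Every subset of size less than 3 has at least as many neighbours as members, so 3 is the minimum.

3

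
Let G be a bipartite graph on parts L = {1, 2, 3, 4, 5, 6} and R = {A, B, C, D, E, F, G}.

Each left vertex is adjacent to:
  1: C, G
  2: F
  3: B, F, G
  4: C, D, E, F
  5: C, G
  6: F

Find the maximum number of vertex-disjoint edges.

For example, pair 1–G, 2–F, 3–B, 4–E, 5–C.
The set {2, 6} has only 1 neighbour ({F}), so by Hall's theorem at most 5 of the 6 left vertices can be matched.

5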